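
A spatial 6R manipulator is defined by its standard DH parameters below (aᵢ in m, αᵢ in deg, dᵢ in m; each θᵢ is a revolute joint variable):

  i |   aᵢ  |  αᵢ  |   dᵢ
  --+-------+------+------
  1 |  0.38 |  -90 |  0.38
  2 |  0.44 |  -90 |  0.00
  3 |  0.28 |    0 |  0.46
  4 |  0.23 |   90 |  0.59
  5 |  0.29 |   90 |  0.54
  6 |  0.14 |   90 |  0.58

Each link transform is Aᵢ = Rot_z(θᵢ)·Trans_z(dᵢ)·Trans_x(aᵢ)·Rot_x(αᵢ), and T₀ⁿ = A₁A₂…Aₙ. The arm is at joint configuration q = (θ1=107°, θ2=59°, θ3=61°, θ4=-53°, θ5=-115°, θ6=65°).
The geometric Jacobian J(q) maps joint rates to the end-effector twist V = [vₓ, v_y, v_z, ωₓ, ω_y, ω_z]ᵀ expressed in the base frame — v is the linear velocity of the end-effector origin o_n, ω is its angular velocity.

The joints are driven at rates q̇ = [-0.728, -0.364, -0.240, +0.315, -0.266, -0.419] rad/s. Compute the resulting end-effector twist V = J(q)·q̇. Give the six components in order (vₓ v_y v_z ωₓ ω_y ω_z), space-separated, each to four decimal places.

o_n = [-0.3568, -0.4652, -0.3209]
J₁: ẑ×o_n = [0.4652, -0.3568, 0.0000], ω = ẑ
J2: z=[-0.9563, -0.2924, 0.0000] o=[-0.1111, 0.3634, 0.3800] → [0.2049, -0.6703, 0.7206, -0.9563, -0.2924, 0.0000]
J3: z=[0.2506, -0.8197, -0.5150] o=[-0.1774, 0.5801, 0.0028] → [-0.2730, 0.1735, -0.4090, 0.2506, -0.8197, -0.5150]
J4: z=[0.2506, -0.8197, -0.5150] o=[0.1517, 0.3415, -0.3504] → [-0.4397, 0.2545, -0.6189, 0.2506, -0.8197, -0.5150]
J5: z=[-0.9680, -0.2210, -0.1193] o=[0.2959, -0.0206, -0.8495] → [-0.1699, 0.5895, 0.2862, -0.9680, -0.2210, -0.1193]
J6: z=[0.1204, -0.8253, 0.5516] o=[-0.2907, 0.0108, -0.6746] → [-0.0293, -0.0790, -0.1118, 0.1204, -0.8253, 0.5516]
V = J·q̇ = [-0.4288, 0.4185, -0.3884, 0.5739, 0.4495, -0.9660]

-0.4288 0.4185 -0.3884 0.5739 0.4495 -0.9660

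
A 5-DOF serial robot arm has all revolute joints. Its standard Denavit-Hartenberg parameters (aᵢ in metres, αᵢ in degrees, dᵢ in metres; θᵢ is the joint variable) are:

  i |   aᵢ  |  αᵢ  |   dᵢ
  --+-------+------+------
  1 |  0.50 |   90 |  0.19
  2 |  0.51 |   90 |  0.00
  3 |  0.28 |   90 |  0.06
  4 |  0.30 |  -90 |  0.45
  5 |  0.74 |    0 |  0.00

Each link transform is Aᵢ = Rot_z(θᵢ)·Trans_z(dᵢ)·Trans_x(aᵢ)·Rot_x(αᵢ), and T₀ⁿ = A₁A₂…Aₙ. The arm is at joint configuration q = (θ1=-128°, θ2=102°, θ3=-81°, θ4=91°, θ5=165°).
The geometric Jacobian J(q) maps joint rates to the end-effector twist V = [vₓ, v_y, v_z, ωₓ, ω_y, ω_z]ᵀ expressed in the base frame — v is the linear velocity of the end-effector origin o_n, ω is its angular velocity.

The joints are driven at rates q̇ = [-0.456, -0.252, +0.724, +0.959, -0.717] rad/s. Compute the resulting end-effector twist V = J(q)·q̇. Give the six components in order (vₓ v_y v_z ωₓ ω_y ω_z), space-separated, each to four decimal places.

0.2228 -0.3990 0.9183 0.3243 -1.3879 -1.1197

o_n = [0.1996, -0.2711, 0.4093]
J₁: ẑ×o_n = [0.2711, 0.1996, -0.0000], ω = ẑ
J2: z=[-0.7880, 0.6157, 0.0000] o=[-0.3078, -0.3940, 0.1900] → [0.1350, 0.1728, -0.4093, -0.7880, 0.6157, 0.0000]
J3: z=[-0.6022, -0.7708, 0.2079] o=[-0.2425, -0.3104, 0.6889] → [0.2073, -0.0764, 0.3171, -0.6022, -0.7708, 0.2079]
J4: z=[-0.0032, -0.2581, -0.9661] o=[-0.0551, -0.5198, 0.7442] → [0.3267, -0.2471, 0.0650, -0.0032, -0.2581, -0.9661]
J5: z=[-0.7877, 0.5958, -0.1566] o=[-0.2414, -0.8641, 0.3710] → [0.1157, -0.0389, -0.7299, -0.7877, 0.5958, -0.1566]
V = J·q̇ = [0.2228, -0.3990, 0.9183, 0.3243, -1.3879, -1.1197]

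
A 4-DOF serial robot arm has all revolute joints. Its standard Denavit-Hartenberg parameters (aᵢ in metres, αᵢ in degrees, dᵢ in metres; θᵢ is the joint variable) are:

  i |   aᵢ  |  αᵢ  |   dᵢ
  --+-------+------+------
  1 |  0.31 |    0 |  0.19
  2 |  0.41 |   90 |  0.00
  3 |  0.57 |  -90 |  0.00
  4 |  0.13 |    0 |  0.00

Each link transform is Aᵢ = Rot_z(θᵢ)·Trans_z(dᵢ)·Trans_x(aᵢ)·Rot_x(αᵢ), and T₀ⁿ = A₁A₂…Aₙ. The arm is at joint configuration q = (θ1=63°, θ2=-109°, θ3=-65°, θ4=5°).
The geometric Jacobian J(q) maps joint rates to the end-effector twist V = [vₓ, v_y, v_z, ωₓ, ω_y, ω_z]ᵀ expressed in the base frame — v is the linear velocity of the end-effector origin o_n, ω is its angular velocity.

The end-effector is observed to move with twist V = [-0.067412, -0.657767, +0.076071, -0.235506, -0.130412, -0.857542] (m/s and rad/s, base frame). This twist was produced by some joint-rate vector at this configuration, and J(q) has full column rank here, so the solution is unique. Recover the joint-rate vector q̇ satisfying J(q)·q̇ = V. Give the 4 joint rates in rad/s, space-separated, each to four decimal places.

o_n = [0.6391, -0.2235, -0.4440]
J₁: ẑ×o_n = [0.2235, 0.6391, -0.0000], ω = ẑ
J2: z=[0.0000, 0.0000, 1.0000] o=[0.1407, 0.2762, 0.1900] → [0.4997, 0.4983, -0.0000, 0.0000, 0.0000, 1.0000]
J3: z=[-0.7193, -0.6947, 0.0000] o=[0.4255, -0.0187, 0.1900] → [0.4404, -0.4560, 0.2956, -0.7193, -0.6947, 0.0000]
J4: z=[0.6296, -0.6519, 0.4226] o=[0.5929, -0.1920, -0.3266] → [0.0898, 0.0934, 0.0103, 0.6296, -0.6519, 0.4226]
q̇ = J⁺·V = [-0.8590, 0.0340, 0.2600, -0.0770]

-0.8590 0.0340 0.2600 -0.0770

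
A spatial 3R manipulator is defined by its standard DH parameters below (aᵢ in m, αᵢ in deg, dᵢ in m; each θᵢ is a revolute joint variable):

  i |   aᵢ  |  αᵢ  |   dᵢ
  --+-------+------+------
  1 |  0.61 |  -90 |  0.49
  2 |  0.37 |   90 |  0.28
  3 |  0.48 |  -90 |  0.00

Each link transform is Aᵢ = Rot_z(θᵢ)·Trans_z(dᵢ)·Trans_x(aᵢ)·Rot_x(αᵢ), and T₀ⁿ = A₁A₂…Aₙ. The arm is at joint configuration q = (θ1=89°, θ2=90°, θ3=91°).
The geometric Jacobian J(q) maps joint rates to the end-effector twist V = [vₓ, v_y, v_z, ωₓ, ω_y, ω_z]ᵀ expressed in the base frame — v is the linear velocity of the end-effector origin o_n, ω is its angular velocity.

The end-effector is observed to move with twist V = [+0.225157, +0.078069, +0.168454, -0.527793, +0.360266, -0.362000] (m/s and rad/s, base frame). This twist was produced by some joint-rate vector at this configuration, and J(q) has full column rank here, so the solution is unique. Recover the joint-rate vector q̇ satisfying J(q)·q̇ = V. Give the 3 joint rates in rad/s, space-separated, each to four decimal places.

o_n = [-0.7492, 0.6232, 0.1284]
J₁: ẑ×o_n = [-0.6232, -0.7492, 0.0000], ω = ẑ
J2: z=[-0.9998, 0.0175, 0.0000] o=[0.0106, 0.6099, 0.4900] → [-0.0063, -0.3616, -0.0000, -0.9998, 0.0175, 0.0000]
J3: z=[0.0175, 0.9998, 0.0000] o=[-0.2693, 0.6148, 0.1200] → [0.0084, -0.0001, 0.4799, 0.0175, 0.9998, 0.0000]
q̇ = J⁺·V = [-0.3620, 0.5340, 0.3510]

-0.3620 0.5340 0.3510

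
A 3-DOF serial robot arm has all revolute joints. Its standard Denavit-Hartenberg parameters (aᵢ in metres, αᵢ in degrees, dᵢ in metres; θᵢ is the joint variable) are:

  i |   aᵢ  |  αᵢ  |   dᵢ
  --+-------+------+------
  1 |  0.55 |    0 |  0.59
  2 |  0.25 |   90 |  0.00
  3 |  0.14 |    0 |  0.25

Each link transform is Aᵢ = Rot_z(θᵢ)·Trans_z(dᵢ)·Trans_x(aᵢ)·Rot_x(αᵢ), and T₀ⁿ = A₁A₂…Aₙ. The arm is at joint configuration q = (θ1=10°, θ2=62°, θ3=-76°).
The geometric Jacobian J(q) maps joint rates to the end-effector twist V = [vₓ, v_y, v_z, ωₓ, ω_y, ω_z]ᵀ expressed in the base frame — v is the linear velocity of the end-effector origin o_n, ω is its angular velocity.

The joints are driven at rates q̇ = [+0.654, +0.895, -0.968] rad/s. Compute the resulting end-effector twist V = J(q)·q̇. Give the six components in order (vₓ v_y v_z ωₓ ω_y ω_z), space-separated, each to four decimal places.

-0.4016 0.7334 -0.0328 -0.9206 0.2991 1.5490

o_n = [0.8671, 0.2882, 0.4542]
J₁: ẑ×o_n = [-0.2882, 0.8671, 0.0000], ω = ẑ
J2: z=[0.0000, 0.0000, 1.0000] o=[0.5416, 0.0955, 0.5900] → [-0.1927, 0.3255, 0.0000, 0.0000, 0.0000, 1.0000]
J3: z=[0.9511, -0.3090, 0.0000] o=[0.6189, 0.3333, 0.5900] → [0.0420, 0.1292, 0.0339, 0.9511, -0.3090, 0.0000]
V = J·q̇ = [-0.4016, 0.7334, -0.0328, -0.9206, 0.2991, 1.5490]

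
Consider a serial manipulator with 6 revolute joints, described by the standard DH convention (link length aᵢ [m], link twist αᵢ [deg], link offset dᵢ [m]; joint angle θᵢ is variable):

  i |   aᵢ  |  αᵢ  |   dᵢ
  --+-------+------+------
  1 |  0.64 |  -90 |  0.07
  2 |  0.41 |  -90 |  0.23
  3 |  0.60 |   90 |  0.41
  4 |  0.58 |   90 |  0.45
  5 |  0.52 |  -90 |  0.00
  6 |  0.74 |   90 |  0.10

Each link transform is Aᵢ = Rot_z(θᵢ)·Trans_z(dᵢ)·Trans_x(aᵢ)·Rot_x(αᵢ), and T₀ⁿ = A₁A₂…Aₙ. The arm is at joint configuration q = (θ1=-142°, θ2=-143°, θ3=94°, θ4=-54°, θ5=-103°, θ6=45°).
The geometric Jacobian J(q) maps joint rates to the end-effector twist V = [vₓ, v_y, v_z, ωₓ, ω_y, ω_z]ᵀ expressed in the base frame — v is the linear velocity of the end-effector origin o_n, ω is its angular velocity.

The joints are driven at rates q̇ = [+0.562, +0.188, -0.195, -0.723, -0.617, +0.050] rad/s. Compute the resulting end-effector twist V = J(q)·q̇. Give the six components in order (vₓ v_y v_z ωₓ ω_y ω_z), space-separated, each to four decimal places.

0.2789 -0.8598 0.1751 -0.7218 -0.1994 0.2015

o_n = [-1.4643, 0.1369, 0.1962]
J₁: ẑ×o_n = [-0.1369, -1.4643, 0.0000], ω = ẑ
J2: z=[0.6157, -0.7880, 0.0000] o=[-0.5043, -0.3940, 0.0700] → [-0.0995, -0.0777, -0.4296, 0.6157, -0.7880, 0.0000]
J3: z=[-0.4742, -0.3705, 0.7986] o=[-0.1047, -0.3737, 0.3167] → [-0.3631, -1.1430, -0.7459, -0.4742, -0.3705, 0.7986]
J4: z=[0.5849, 0.5455, 0.6003] o=[-0.6940, -0.0745, 0.6190] → [-0.3575, -0.2152, 0.5438, 0.5849, 0.5455, 0.6003]
J5: z=[0.8111, -0.3904, -0.4355] o=[-0.4326, 0.6011, 0.5001] → [-0.0835, 0.6957, -0.7794, 0.8111, -0.3904, -0.4355]
J6: z=[-0.1346, 0.5999, -0.7886] o=[-0.7286, 0.2380, 0.2744] → [-0.1266, 0.5697, 0.4550, -0.1346, 0.5999, -0.7886]
V = J·q̇ = [0.2789, -0.8598, 0.1751, -0.7218, -0.1994, 0.2015]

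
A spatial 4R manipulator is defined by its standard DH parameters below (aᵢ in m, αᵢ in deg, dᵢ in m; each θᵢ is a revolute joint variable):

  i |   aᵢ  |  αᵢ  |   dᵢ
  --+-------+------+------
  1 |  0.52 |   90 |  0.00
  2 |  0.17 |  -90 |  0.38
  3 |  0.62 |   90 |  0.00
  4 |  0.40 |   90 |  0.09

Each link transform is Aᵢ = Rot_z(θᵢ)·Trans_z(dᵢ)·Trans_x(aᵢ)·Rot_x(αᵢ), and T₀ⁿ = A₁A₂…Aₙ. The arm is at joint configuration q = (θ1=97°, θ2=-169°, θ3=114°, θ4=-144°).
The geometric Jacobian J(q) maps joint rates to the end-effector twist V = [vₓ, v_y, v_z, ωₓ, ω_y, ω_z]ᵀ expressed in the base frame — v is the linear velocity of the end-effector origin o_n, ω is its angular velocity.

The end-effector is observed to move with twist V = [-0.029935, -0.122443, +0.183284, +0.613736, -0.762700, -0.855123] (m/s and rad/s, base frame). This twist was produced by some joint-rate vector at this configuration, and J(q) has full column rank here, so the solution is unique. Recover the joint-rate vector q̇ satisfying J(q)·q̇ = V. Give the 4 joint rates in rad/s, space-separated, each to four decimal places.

o_n = [0.0299, 0.3522, 0.2057]
J₁: ẑ×o_n = [-0.3522, 0.0299, 0.0000], ω = ẑ
J2: z=[0.9925, 0.1219, 0.0000] o=[-0.0634, 0.5161, 0.0000] → [0.0251, -0.2041, -0.1741, 0.9925, 0.1219, 0.0000]
J3: z=[-0.0233, 0.1894, -0.9816] o=[0.3341, 0.3968, -0.0324] → [0.0013, 0.3042, 0.0586, -0.0233, 0.1894, -0.9816]
J4: z=[-0.2944, -0.9396, -0.1743] o=[-0.2582, 0.5735, 0.0157] → [-0.2171, 0.0057, 0.3359, -0.2944, -0.9396, -0.1743]
q̇ = J⁺·V = [-0.4520, 0.9140, 0.2370, 0.9780]

-0.4520 0.9140 0.2370 0.9780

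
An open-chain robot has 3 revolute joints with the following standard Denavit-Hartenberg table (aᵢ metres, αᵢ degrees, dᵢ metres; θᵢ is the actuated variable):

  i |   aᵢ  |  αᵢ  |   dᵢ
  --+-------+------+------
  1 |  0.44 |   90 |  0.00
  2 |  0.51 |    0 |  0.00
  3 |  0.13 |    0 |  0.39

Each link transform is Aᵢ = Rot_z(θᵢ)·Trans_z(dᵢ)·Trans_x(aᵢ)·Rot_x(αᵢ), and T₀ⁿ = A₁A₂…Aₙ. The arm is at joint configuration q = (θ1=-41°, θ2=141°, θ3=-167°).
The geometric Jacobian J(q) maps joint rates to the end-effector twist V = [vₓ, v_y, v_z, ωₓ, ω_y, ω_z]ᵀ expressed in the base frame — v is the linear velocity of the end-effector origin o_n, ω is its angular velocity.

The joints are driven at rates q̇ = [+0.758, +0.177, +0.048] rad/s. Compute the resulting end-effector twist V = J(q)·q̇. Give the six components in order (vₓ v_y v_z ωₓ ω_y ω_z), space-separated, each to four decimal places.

o_n = [-0.1347, -0.3996, 0.2640]
J₁: ẑ×o_n = [0.3996, -0.1347, 0.0000], ω = ẑ
J2: z=[-0.6561, -0.7547, 0.0000] o=[0.3321, -0.2887, 0.0000] → [-0.1992, 0.1732, -0.2795, -0.6561, -0.7547, 0.0000]
J3: z=[-0.6561, -0.7547, 0.0000] o=[0.0329, -0.0286, 0.3210] → [0.0430, -0.0374, 0.1168, -0.6561, -0.7547, 0.0000]
V = J·q̇ = [0.2697, -0.0733, -0.0439, -0.1476, -0.1698, 0.7580]

0.2697 -0.0733 -0.0439 -0.1476 -0.1698 0.7580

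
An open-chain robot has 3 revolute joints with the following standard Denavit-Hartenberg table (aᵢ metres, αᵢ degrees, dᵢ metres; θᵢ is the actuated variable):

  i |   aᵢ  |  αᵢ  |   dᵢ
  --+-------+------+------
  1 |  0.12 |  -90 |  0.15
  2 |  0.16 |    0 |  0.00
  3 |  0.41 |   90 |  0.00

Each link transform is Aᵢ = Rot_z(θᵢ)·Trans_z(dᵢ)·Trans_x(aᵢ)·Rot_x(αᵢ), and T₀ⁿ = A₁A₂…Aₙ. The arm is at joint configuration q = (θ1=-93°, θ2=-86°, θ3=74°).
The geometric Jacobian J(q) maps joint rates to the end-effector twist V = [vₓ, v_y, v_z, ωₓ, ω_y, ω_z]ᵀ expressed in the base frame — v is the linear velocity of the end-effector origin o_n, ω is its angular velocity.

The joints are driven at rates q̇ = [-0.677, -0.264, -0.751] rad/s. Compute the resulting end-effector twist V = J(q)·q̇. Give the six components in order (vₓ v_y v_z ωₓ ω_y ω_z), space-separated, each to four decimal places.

o_n = [-0.0279, -0.5315, 0.3949]
J₁: ẑ×o_n = [0.5315, -0.0279, 0.0000], ω = ẑ
J2: z=[0.9986, -0.0523, 0.0000] o=[-0.0063, -0.1198, 0.1500] → [-0.0128, -0.2445, -0.4122, 0.9986, -0.0523, 0.0000]
J3: z=[0.9986, -0.0523, 0.0000] o=[-0.0069, -0.1310, 0.3096] → [-0.0045, -0.0851, -0.4010, 0.9986, -0.0523, 0.0000]
V = J·q̇ = [-0.3531, 0.1473, 0.4100, -1.0136, 0.0531, -0.6770]

-0.3531 0.1473 0.4100 -1.0136 0.0531 -0.6770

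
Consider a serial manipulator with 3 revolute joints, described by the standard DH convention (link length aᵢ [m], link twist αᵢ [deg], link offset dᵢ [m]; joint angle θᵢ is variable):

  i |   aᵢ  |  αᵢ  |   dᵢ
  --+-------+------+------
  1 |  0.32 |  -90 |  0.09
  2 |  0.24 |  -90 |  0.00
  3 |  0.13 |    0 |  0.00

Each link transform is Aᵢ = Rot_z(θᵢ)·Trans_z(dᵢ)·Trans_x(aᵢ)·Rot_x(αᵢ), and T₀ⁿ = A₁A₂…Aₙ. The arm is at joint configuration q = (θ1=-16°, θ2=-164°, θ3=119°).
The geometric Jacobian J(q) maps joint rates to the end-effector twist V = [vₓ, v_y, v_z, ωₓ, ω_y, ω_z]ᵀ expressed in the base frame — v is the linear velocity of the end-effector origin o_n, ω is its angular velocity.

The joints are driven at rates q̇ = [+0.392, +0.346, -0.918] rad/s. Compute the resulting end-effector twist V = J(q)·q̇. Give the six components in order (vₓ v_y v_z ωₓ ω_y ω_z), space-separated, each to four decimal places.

-0.0371 0.0116 0.0876 -0.1479 0.4023 -0.4904

o_n = [0.1127, -0.1506, 0.1388]
J₁: ẑ×o_n = [0.1506, 0.1127, -0.0000], ω = ẑ
J2: z=[0.2756, 0.9613, 0.0000] o=[0.3076, -0.0882, 0.0900] → [0.0469, -0.0134, 0.1701, 0.2756, 0.9613, 0.0000]
J3: z=[0.2650, -0.0760, 0.9613] o=[0.0858, -0.0246, 0.1562] → [0.1224, 0.0305, -0.0313, 0.2650, -0.0760, 0.9613]
V = J·q̇ = [-0.0371, 0.0116, 0.0876, -0.1479, 0.4023, -0.4904]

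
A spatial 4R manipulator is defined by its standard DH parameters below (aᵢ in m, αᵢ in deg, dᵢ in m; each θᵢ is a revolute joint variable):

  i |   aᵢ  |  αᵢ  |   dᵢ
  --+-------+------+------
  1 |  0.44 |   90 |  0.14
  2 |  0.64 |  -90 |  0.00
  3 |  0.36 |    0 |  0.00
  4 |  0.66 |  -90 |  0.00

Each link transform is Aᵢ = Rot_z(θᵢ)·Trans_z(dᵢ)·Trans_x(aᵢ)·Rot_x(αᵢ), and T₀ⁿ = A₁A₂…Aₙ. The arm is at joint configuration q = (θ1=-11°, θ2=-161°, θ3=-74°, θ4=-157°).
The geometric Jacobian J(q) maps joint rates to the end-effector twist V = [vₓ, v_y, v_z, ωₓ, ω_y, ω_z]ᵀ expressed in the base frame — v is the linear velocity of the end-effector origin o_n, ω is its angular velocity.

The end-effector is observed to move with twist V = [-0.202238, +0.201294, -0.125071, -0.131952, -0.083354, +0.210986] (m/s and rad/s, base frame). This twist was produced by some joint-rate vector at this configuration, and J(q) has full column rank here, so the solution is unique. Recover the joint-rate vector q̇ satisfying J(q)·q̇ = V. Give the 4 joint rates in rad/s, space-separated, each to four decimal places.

o_n = [0.1631, 0.1383, 0.0346]
J₁: ẑ×o_n = [-0.1383, 0.1631, 0.0000], ω = ẑ
J2: z=[-0.1908, -0.9816, 0.0000] o=[0.4319, -0.0840, 0.1400] → [0.1035, -0.0201, -0.3062, -0.1908, -0.9816, 0.0000]
J3: z=[0.3196, -0.0621, -0.9455] o=[-0.1621, 0.0315, -0.0684] → [0.0946, -0.3404, 0.0543, 0.3196, -0.0621, -0.9455]
J4: z=[0.3196, -0.0621, -0.9455] o=[-0.3202, -0.2903, -0.1007] → [0.3968, -0.5003, 0.1670, 0.3196, -0.0621, -0.9455]
q̇ = J⁺·V = [-0.1190, 0.1070, 0.3020, -0.6510]

-0.1190 0.1070 0.3020 -0.6510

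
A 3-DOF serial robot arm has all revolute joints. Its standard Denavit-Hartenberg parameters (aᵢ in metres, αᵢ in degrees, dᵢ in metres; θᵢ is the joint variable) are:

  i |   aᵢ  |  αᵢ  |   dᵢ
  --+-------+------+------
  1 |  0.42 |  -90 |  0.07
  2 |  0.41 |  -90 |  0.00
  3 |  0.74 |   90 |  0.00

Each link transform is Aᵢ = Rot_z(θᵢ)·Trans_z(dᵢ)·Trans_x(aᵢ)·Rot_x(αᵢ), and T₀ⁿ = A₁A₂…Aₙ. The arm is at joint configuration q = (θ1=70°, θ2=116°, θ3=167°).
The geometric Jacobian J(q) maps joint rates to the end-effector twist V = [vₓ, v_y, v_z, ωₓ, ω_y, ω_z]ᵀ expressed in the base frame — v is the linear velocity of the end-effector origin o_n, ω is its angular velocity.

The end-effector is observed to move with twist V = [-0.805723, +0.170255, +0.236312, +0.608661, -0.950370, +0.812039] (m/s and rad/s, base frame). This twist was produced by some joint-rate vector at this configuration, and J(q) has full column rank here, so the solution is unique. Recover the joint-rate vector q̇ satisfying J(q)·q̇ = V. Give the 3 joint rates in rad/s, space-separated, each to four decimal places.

0.4780 -0.8970 0.7620

o_n = [0.3467, 0.4659, 0.3496]
J₁: ẑ×o_n = [-0.4659, 0.3467, 0.0000], ω = ẑ
J2: z=[-0.9397, 0.3420, 0.0000] o=[0.1436, 0.3947, 0.0700] → [0.0956, 0.2627, -0.1363, -0.9397, 0.3420, 0.0000]
J3: z=[-0.3074, -0.8446, 0.4384] o=[0.0822, 0.2258, -0.2985] → [-0.6526, 0.3152, 0.1496, -0.3074, -0.8446, 0.4384]
q̇ = J⁺·V = [0.4780, -0.8970, 0.7620]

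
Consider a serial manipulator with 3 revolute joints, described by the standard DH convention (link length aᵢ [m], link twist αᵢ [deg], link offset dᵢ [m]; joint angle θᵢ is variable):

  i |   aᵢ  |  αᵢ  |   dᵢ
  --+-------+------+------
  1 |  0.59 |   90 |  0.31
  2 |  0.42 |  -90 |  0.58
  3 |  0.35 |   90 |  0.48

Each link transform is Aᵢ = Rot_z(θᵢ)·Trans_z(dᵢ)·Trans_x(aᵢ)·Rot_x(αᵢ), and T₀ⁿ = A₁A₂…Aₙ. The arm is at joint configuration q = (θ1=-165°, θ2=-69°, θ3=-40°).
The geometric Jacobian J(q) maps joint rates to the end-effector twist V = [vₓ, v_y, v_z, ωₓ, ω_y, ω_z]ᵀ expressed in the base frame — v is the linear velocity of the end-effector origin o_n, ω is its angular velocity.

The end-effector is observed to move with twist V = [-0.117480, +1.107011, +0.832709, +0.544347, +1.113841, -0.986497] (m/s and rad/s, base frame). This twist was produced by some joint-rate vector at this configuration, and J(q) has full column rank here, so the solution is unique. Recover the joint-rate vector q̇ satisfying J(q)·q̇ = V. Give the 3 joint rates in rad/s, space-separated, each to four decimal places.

-0.6740 0.9350 -0.8720

o_n = [-1.4493, 0.4450, -0.1604]
J₁: ẑ×o_n = [-0.4450, -1.4493, 0.0000], ω = ẑ
J2: z=[-0.2588, 0.9659, 0.0000] o=[-0.5699, -0.1527, 0.3100] → [-0.4544, -0.1217, 0.6947, -0.2588, 0.9659, 0.0000]
J3: z=[-0.9018, -0.2416, 0.3584] o=[-0.8654, 0.3686, -0.0821] → [-0.0085, -0.2798, -0.2100, -0.9018, -0.2416, 0.3584]
q̇ = J⁺·V = [-0.6740, 0.9350, -0.8720]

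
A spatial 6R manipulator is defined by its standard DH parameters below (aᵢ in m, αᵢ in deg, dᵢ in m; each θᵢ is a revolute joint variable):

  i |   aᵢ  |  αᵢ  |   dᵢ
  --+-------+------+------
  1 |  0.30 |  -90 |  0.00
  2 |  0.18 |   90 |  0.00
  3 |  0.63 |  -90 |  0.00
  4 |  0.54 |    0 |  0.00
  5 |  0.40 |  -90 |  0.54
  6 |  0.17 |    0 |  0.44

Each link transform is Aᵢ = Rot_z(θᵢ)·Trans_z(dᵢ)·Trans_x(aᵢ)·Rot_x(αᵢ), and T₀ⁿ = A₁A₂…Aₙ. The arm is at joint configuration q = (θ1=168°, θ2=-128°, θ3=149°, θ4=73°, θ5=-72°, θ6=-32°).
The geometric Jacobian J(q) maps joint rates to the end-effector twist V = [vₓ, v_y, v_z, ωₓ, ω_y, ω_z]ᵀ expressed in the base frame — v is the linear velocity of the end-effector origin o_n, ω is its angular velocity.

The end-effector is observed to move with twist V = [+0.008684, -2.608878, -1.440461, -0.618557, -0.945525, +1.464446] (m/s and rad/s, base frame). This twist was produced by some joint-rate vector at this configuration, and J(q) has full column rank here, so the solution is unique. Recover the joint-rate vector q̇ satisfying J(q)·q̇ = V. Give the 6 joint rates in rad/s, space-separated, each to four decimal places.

0.9640 0.8220 -0.4430 -0.0990 -0.1730 0.1870

o_n = [-1.8380, 0.2455, -0.4138]
J₁: ẑ×o_n = [-0.2455, -1.8380, 0.0000], ω = ẑ
J2: z=[-0.2079, -0.9781, 0.0000] o=[-0.2934, 0.0624, 0.0000] → [0.4047, -0.0860, -1.5489, -0.2079, -0.9781, 0.0000]
J3: z=[0.7708, -0.1638, -0.6157] o=[-0.1850, 0.0393, 0.1418] → [0.2180, 1.4459, -0.1119, 0.7708, -0.1638, -0.6157]
J4: z=[-0.1319, 0.9044, -0.4059] o=[-0.5777, -0.2089, -0.2837] → [0.0668, 0.4943, 1.0798, -0.1319, 0.9044, -0.4059]
J5: z=[-0.1319, 0.9044, -0.4059] o=[-1.0742, -0.1865, -0.0724] → [-0.1333, 0.2650, 0.6338, -0.1319, 0.9044, -0.4059]
J6: z=[-0.7598, 0.1707, 0.6274] o=[-1.4001, 0.1454, -0.5574] → [-0.0383, -0.1656, -0.0014, -0.7598, 0.1707, 0.6274]
q̇ = J⁺·V = [0.9640, 0.8220, -0.4430, -0.0990, -0.1730, 0.1870]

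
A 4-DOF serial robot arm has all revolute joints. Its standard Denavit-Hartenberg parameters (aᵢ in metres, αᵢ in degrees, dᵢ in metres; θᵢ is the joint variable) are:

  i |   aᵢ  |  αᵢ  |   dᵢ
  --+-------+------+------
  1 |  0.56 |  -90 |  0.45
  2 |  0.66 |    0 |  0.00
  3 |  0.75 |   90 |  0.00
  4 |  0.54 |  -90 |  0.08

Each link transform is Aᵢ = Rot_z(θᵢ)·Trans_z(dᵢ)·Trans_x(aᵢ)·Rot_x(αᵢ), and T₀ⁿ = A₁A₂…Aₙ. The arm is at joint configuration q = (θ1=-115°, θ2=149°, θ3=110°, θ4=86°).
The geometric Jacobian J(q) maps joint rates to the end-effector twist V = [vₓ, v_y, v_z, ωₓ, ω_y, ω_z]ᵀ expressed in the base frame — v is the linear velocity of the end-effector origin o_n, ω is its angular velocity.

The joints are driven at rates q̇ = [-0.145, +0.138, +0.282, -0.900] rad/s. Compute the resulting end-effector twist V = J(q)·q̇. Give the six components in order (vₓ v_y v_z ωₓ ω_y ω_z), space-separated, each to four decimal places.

o_n = [0.5873, -0.0151, 0.8680]
J₁: ẑ×o_n = [0.0151, 0.5873, -0.0000], ω = ẑ
J2: z=[0.9063, -0.4226, 0.0000] o=[-0.2367, -0.5075, 0.4500] → [-0.1767, -0.3788, 0.7946, 0.9063, -0.4226, 0.0000]
J3: z=[0.9063, -0.4226, 0.0000] o=[0.0024, 0.0052, 0.1101] → [-0.3203, -0.6869, 0.2288, 0.9063, -0.4226, 0.0000]
J4: z=[0.4149, 0.8897, -0.1908] o=[0.0629, 0.1349, 0.8463] → [-0.0093, -0.1091, -0.5288, 0.4149, 0.8897, -0.1908]
V = J·q̇ = [-0.1085, -0.2330, 0.6501, 0.0073, -0.9782, 0.0267]

-0.1085 -0.2330 0.6501 0.0073 -0.9782 0.0267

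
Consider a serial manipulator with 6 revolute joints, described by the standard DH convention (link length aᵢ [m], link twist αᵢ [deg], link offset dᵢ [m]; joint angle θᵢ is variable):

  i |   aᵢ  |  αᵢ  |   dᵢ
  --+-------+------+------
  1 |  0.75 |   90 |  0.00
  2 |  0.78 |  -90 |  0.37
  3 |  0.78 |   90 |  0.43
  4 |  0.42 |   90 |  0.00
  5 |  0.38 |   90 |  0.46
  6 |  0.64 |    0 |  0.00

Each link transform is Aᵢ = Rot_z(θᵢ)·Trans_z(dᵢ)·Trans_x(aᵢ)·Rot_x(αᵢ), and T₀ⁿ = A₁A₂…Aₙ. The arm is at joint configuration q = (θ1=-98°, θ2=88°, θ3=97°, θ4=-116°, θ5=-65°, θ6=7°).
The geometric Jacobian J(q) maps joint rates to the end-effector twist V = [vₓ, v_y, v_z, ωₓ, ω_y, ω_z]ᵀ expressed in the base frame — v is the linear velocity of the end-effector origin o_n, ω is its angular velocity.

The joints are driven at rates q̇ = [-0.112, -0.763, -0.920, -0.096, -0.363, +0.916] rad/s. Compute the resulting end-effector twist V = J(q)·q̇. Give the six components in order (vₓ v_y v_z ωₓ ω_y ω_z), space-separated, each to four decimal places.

o_n = [-0.6692, -0.7571, -0.1273]
J₁: ẑ×o_n = [0.7571, -0.6692, 0.0000], ω = ẑ
J2: z=[-0.9903, 0.1392, 0.0000] o=[-0.1044, -0.7427, 0.0000] → [-0.0177, -0.1261, 0.0929, -0.9903, 0.1392, 0.0000]
J3: z=[0.1391, 0.9897, 0.0349] o=[-0.4746, -0.7182, 0.7795] → [-0.8961, 0.1193, 0.1872, 0.1391, 0.9897, 0.0349]
J4: z=[0.1159, -0.0513, 0.9919] o=[0.3524, -0.3971, 0.6995] → [0.3995, -0.9175, -0.0941, 0.1159, -0.0513, 0.9919]
J5: z=[-0.8230, 0.5542, 0.1248] o=[0.1188, -0.7460, 0.7088] → [-0.4620, -0.7864, 0.4459, -0.8230, 0.5542, 0.1248]
J6: z=[0.4551, 0.7746, -0.4392] o=[-0.3890, -0.6068, 0.4281] → [-0.4963, 0.3758, 0.1486, 0.4551, 0.7746, -0.4392]
V = J·q̇ = [0.4279, 0.7792, -0.2598, 1.3321, -0.5034, -0.6869]

0.4279 0.7792 -0.2598 1.3321 -0.5034 -0.6869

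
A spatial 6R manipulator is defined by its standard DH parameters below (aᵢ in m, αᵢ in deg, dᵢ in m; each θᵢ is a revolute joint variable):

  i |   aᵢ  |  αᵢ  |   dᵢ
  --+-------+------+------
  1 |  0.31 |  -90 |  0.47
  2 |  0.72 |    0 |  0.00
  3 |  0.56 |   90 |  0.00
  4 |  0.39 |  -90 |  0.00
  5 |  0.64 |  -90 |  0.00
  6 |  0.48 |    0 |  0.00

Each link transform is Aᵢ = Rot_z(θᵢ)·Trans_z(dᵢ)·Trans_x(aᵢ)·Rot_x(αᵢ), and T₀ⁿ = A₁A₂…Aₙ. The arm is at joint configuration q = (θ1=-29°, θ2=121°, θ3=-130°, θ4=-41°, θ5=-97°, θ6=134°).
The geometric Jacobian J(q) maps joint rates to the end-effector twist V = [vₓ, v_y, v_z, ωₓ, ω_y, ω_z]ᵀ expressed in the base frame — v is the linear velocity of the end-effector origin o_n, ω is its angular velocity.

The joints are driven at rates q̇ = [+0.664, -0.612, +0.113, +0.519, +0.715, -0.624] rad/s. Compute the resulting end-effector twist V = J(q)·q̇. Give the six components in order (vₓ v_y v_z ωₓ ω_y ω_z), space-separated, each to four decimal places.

0.6671 -0.3020 0.3236 0.1575 0.4237 1.1018

o_n = [0.1846, -0.6648, 0.2472]
J₁: ẑ×o_n = [0.6648, 0.1846, -0.0000], ω = ẑ
J2: z=[0.4848, 0.8746, 0.0000] o=[0.2711, -0.1503, 0.4700] → [-0.1949, 0.1080, -0.1738, 0.4848, 0.8746, 0.0000]
J3: z=[0.4848, 0.8746, 0.0000] o=[-0.0532, 0.0295, -0.1472] → [0.3449, -0.1912, -0.5446, 0.4848, 0.8746, 0.0000]
J4: z=[-0.1368, 0.0758, 0.9877] o=[0.4306, -0.2387, -0.0596] → [0.4442, -0.2009, 0.0770, -0.1368, 0.0758, 0.9877]
J5: z=[0.9326, 0.3459, 0.1026] o=[0.5608, -0.6034, -0.0135] → [0.0965, -0.2817, 0.0728, 0.9326, 0.3459, 0.1026]
J6: z=[0.3147, -0.9190, 0.2376] o=[0.4478, -0.4823, 0.6047] → [0.3719, 0.0500, -0.2993, 0.3147, -0.9190, 0.2376]
V = J·q̇ = [0.6671, -0.3020, 0.3236, 0.1575, 0.4237, 1.1018]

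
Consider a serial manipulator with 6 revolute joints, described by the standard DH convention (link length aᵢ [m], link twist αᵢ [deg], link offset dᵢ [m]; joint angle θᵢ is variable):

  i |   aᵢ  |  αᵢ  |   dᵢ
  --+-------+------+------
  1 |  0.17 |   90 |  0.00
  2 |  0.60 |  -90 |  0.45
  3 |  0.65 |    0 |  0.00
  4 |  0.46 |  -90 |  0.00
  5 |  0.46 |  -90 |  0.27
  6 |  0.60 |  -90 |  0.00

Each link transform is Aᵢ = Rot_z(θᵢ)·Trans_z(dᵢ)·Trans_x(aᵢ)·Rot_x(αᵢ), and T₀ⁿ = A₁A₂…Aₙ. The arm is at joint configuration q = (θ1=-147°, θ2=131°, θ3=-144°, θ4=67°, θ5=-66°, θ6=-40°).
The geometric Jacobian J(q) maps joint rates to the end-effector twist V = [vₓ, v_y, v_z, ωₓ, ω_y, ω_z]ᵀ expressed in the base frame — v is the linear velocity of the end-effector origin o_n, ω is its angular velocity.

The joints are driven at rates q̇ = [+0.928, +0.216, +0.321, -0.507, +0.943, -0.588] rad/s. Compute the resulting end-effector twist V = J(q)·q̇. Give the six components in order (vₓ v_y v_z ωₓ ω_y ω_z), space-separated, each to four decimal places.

-2.3126 0.7908 0.4195 0.7557 -0.1287 1.4954

o_n = [0.0693, 1.8302, 0.1285]
J₁: ẑ×o_n = [-1.8302, 0.0693, 0.0000], ω = ẑ
J2: z=[-0.5446, 0.8387, 0.0000] o=[-0.1426, -0.0926, 0.0000] → [0.1078, 0.0700, -1.2249, -0.5446, 0.8387, 0.0000]
J3: z=[0.6330, 0.4110, -0.6561] o=[-0.0575, 0.4992, 0.4528] → [0.7399, 0.1221, 0.7904, 0.6330, 0.4110, -0.6561]
J4: z=[0.6330, 0.4110, -0.6561] o=[-0.5550, 0.6317, 0.0560] → [0.8161, -0.4555, 0.5020, 0.6330, 0.4110, -0.6561]
J5: z=[0.6586, 0.1595, 0.7354] o=[-0.7421, 1.0446, 0.1340] → [-0.5786, 0.6003, 0.3880, 0.6586, 0.1595, 0.7354]
J6: z=[-0.6292, 0.6528, 0.4219] o=[-0.3744, 1.4283, 0.0887] → [-0.1435, 0.2123, -0.5425, -0.6292, 0.6528, 0.4219]
V = J·q̇ = [-2.3126, 0.7908, 0.4195, 0.7557, -0.1287, 1.4954]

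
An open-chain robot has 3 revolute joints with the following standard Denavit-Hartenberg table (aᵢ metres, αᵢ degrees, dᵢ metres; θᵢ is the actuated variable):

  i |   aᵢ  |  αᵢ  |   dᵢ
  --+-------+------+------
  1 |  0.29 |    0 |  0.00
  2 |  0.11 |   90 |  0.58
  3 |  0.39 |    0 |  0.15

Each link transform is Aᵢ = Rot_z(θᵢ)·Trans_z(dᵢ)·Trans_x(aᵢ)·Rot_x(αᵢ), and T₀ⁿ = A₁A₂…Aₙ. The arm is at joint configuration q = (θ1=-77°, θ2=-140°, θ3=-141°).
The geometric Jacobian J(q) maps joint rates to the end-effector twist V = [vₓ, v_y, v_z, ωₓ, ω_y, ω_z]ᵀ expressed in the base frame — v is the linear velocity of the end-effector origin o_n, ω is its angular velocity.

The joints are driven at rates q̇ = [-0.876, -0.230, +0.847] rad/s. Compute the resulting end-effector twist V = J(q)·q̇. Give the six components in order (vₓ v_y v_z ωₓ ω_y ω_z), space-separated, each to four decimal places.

o_n = [0.3097, -0.2790, 0.3346]
J₁: ẑ×o_n = [0.2790, 0.3097, -0.0000], ω = ẑ
J2: z=[0.0000, 0.0000, 1.0000] o=[0.0652, -0.2826, 0.0000] → [-0.0036, 0.2445, 0.0000, 0.0000, 0.0000, 1.0000]
J3: z=[0.6018, 0.7986, 0.0000] o=[-0.0226, -0.2164, 0.5800] → [-0.1960, 0.1477, -0.3031, 0.6018, 0.7986, 0.0000]
V = J·q̇ = [-0.4096, -0.2024, -0.2567, 0.5097, 0.6764, -1.1060]

-0.4096 -0.2024 -0.2567 0.5097 0.6764 -1.1060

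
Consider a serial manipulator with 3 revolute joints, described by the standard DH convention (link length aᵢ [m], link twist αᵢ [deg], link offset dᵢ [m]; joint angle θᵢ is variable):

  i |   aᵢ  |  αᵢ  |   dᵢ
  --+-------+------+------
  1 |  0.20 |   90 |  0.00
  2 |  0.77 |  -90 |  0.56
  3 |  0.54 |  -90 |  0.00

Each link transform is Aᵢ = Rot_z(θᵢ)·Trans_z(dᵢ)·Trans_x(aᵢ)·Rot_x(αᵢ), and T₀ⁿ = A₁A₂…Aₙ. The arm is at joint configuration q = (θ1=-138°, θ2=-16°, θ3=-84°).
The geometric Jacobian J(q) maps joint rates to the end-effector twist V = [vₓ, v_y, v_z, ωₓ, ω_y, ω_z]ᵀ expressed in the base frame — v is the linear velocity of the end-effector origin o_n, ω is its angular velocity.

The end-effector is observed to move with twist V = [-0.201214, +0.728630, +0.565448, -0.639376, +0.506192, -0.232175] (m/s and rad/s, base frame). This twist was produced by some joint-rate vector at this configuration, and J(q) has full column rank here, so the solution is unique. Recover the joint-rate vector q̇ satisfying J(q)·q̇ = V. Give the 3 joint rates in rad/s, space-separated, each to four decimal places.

-0.7080 0.8040 0.4950

o_n = [-1.4731, 0.1499, -0.2278]
J₁: ẑ×o_n = [-0.1499, -1.4731, 0.0000], ω = ẑ
J2: z=[-0.6691, 0.7431, 0.0000] o=[-0.1486, -0.1338, 0.0000] → [-0.1693, -0.1524, 0.7944, -0.6691, 0.7431, 0.0000]
J3: z=[-0.2048, -0.1844, 0.9613] o=[-1.0734, -0.2129, -0.2122] → [-0.3459, -0.3874, -0.1480, -0.2048, -0.1844, 0.9613]
q̇ = J⁺·V = [-0.7080, 0.8040, 0.4950]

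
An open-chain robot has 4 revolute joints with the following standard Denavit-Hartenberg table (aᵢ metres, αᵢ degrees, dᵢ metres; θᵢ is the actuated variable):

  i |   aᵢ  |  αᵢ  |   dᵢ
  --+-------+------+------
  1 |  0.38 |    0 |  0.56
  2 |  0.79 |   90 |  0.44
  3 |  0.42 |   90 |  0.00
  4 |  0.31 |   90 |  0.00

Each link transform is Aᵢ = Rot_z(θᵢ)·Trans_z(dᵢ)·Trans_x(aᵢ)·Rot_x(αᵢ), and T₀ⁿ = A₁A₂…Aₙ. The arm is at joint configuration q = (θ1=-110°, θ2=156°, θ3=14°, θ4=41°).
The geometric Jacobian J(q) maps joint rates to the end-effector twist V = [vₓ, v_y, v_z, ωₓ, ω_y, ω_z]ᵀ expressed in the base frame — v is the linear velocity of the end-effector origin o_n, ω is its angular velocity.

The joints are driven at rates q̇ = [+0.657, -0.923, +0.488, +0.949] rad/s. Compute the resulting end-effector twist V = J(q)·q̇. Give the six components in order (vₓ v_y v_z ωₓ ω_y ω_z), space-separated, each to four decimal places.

0.4456 -0.7320 0.2630 0.5105 -0.1738 -1.1868

o_n = [1.0059, 0.5264, 1.1582]
J₁: ẑ×o_n = [-0.5264, 1.0059, 0.0000], ω = ẑ
J2: z=[0.0000, 0.0000, 1.0000] o=[-0.1300, -0.3571, 0.5600] → [-0.8834, 1.1359, 0.0000, 0.0000, 0.0000, 1.0000]
J3: z=[0.7193, -0.6947, 0.0000] o=[0.4188, 0.2112, 1.0000] → [-0.1099, -0.1138, 0.6345, 0.7193, -0.6947, 0.0000]
J4: z=[0.1681, 0.1740, -0.9703] o=[0.7019, 0.5043, 1.1016] → [0.0312, -0.3045, -0.0492, 0.1681, 0.1740, -0.9703]
V = J·q̇ = [0.4456, -0.7320, 0.2630, 0.5105, -0.1738, -1.1868]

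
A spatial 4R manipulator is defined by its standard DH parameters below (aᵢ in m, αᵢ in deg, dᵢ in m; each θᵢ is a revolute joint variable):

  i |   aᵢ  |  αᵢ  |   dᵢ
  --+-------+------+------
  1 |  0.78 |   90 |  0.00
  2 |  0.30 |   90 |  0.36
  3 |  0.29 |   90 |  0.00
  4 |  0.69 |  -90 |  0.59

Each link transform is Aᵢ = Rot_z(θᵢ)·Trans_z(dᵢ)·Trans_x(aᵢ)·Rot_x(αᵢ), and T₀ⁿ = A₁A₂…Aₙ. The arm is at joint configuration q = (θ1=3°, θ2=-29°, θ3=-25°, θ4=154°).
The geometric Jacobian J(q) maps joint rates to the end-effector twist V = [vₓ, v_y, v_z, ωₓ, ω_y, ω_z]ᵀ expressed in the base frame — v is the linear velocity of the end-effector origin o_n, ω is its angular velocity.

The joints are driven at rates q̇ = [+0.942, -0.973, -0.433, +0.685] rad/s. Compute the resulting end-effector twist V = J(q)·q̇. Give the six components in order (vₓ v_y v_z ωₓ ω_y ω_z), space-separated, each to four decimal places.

o_n = [0.4135, 0.0569, -0.1440]
J₁: ẑ×o_n = [-0.0569, 0.4135, 0.0000], ω = ẑ
J2: z=[0.0523, -0.9986, 0.0000] o=[0.7789, 0.0408, 0.0000] → [0.1438, 0.0075, -0.3641, 0.0523, -0.9986, 0.0000]
J3: z=[-0.4841, -0.0254, -0.8746] o=[1.0598, -0.3050, -0.1454] → [0.3165, 0.5659, -0.1916, -0.4841, -0.0254, -0.8746]
J4: z=[-0.4166, 0.8857, 0.2049] o=[1.2829, -0.1705, -0.2729] → [0.0675, -0.1245, 0.6753, -0.4166, 0.8857, 0.2049]
V = J·q̇ = [-0.2843, 0.0519, 0.8998, -0.1266, 1.5894, 1.4611]

-0.2843 0.0519 0.8998 -0.1266 1.5894 1.4611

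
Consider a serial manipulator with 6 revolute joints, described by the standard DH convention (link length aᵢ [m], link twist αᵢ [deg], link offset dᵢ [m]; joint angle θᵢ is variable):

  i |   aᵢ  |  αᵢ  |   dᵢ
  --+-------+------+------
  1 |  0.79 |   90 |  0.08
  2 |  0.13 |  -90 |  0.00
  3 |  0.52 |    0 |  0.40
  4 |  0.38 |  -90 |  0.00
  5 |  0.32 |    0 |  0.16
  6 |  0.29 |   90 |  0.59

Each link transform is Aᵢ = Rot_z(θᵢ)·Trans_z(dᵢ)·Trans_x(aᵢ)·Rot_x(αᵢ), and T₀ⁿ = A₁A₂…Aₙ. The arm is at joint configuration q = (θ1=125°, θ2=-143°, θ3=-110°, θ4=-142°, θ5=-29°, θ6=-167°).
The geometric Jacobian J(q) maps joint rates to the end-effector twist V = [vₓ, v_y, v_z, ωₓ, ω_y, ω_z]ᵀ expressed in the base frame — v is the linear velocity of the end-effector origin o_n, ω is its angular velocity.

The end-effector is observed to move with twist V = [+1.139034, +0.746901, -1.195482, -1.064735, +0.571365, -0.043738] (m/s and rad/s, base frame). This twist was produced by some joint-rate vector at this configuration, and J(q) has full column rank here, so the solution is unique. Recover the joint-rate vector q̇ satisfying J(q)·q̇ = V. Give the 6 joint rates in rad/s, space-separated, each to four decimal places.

-0.6350 -0.9400 0.2780 -0.1010 0.4160 0.8640

o_n = [-0.7266, 1.6617, 0.2294]
J₁: ẑ×o_n = [-1.6617, -0.7266, 0.0000], ω = ẑ
J2: z=[0.8192, 0.5736, 0.0000] o=[-0.4531, 0.6471, 0.0800] → [0.0857, -0.1224, 0.9879, 0.8192, 0.5736, 0.0000]
J3: z=[-0.3452, 0.4930, -0.7986] o=[-0.3936, 0.5621, 0.0018] → [0.9904, 0.3445, -0.2154, -0.3452, 0.4930, -0.7986]
J4: z=[-0.3452, 0.4930, -0.7986] o=[-0.2128, 1.1559, -0.2107] → [0.6209, 0.5622, 0.0787, -0.3452, 0.4930, -0.7986]
J5: z=[-0.1825, 0.7994, 0.5724] o=[-0.5627, 1.0254, -0.1400] → [-0.0689, -0.0264, 0.0149, -0.1825, 0.7994, 0.5724]
J6: z=[-0.1825, 0.7994, 0.5724] o=[-0.9031, 1.1337, -0.1203] → [-0.0226, 0.1649, -0.2375, -0.1825, 0.7994, 0.5724]
q̇ = J⁺·V = [-0.6350, -0.9400, 0.2780, -0.1010, 0.4160, 0.8640]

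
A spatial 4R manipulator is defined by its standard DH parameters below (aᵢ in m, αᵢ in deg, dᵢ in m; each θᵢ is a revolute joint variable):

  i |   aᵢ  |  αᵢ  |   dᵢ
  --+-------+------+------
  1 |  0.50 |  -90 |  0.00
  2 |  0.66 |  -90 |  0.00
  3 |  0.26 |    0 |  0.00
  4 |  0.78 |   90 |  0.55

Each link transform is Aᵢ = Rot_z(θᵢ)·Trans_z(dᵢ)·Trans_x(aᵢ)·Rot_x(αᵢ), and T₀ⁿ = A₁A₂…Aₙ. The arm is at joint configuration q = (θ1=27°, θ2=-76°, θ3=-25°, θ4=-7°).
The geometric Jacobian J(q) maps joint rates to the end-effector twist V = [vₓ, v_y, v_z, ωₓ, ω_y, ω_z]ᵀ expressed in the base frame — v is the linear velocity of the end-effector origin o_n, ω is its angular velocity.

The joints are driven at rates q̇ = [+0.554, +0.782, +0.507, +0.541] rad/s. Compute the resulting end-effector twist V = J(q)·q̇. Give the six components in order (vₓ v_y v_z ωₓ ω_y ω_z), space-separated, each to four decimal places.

o_n = [1.0191, 1.1065, 1.3778]
J₁: ẑ×o_n = [-1.1065, 1.0191, 0.0000], ω = ẑ
J2: z=[-0.4540, 0.8910, 0.0000] o=[0.4455, 0.2270, 0.0000] → [1.2276, 0.6255, -0.9104, -0.4540, 0.8910, 0.0000]
J3: z=[0.8645, 0.4405, -0.2419] o=[0.5878, 0.2995, 0.6404] → [0.5201, -0.7419, 0.5077, 0.8645, 0.4405, -0.2419]
J4: z=[0.8645, 0.4405, -0.2419] o=[0.5887, 0.4233, 0.8690] → [0.3894, -0.5440, 0.4011, 0.8645, 0.4405, -0.2419]
V = J·q̇ = [0.8214, 0.3833, -0.2375, 0.5510, 1.1584, 0.3005]

0.8214 0.3833 -0.2375 0.5510 1.1584 0.3005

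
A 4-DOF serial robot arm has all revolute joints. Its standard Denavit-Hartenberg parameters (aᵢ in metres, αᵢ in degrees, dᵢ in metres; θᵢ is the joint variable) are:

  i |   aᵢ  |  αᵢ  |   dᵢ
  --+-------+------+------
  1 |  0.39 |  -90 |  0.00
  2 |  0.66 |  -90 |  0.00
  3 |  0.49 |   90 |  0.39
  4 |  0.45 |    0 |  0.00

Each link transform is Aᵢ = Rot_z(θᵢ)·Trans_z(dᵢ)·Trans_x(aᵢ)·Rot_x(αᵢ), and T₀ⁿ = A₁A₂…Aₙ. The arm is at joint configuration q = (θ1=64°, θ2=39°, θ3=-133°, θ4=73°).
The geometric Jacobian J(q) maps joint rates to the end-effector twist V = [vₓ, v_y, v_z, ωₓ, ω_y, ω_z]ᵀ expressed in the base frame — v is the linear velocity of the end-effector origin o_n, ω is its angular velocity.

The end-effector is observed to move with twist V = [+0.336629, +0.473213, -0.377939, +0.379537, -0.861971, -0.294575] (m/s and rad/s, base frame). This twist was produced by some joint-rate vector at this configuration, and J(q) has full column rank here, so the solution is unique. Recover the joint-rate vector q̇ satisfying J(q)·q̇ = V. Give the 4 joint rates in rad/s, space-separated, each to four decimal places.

-0.3510 -0.2450 0.3390 0.6950

o_n = [-0.3835, 0.2507, -0.7861]
J₁: ẑ×o_n = [-0.2507, -0.3835, 0.0000], ω = ẑ
J2: z=[-0.8988, 0.4384, 0.0000] o=[0.1710, 0.3505, 0.0000] → [-0.3446, -0.7065, 0.3328, -0.8988, 0.4384, 0.0000]
J3: z=[-0.2759, -0.5656, -0.7771] o=[0.3958, 0.8115, -0.4154] → [-0.2261, 0.5034, -0.2861, -0.2759, -0.5656, -0.7771]
J4: z=[0.3638, -0.8098, 0.4603] o=[-0.1477, 0.5146, -0.5081] → [0.3466, -0.0074, -0.2869, 0.3638, -0.8098, 0.4603]
q̇ = J⁺·V = [-0.3510, -0.2450, 0.3390, 0.6950]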